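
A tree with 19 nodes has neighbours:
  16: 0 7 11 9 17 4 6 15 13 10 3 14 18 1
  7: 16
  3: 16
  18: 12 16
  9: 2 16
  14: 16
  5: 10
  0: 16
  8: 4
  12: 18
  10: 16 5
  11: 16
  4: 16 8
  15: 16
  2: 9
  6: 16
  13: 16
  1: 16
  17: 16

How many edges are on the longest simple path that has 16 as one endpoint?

2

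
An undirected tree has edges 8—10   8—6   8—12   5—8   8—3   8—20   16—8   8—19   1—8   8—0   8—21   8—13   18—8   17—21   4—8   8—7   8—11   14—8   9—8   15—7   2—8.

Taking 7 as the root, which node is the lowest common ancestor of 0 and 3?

8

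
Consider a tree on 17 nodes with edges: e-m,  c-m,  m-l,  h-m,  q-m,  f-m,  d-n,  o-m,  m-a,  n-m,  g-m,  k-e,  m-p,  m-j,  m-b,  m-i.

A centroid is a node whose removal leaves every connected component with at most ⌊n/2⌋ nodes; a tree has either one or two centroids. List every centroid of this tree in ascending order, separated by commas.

Removing m splits the tree into components of sizes 2, 2, 1, 1, 1, 1, 1, 1, 1, 1, 1, 1, 1, 1; the largest is 2 ≤ ⌊17/2⌋ = 8.
Every other node leaves some component of size > 8, so the centroid is unique.

m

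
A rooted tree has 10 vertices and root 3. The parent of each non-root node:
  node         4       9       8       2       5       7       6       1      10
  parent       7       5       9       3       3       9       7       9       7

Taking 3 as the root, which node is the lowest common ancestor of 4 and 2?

Ancestors of 4 (toward the root): 4, 7, 9, 5, 3.
Ancestors of 2: 2, 3.
The deepest node appearing in both lists is 3.

3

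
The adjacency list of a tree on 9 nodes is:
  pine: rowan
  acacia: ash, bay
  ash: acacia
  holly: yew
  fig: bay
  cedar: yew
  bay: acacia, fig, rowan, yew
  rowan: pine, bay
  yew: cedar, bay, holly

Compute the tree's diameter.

4

A longest path is cedar - yew - bay - acacia - ash, with 4 edges.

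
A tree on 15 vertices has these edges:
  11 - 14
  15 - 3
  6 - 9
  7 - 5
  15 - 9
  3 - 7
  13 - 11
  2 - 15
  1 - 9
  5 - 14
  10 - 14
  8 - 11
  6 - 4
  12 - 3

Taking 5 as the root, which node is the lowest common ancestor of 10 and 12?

5

Ancestors of 10 (toward the root): 10, 14, 5.
Ancestors of 12: 12, 3, 7, 5.
The deepest node appearing in both lists is 5.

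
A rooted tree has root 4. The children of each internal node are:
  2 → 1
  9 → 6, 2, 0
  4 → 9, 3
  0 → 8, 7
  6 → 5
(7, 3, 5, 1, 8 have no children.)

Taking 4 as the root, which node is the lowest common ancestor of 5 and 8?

Path 5→root: 5 6 9 4; path 8→root: 8 0 9 4.
First common node: 9.

9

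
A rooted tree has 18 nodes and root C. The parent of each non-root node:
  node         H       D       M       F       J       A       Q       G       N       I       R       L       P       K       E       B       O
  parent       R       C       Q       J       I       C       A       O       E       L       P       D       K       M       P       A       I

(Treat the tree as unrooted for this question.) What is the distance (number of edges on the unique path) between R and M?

3

The path is R - P - K - M, which has 3 edges.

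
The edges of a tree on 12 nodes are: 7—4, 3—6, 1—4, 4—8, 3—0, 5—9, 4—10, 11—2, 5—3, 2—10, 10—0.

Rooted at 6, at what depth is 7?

Path from 6 to 7: 6 – 3 – 0 – 10 – 4 – 7, which has 5 edges.

5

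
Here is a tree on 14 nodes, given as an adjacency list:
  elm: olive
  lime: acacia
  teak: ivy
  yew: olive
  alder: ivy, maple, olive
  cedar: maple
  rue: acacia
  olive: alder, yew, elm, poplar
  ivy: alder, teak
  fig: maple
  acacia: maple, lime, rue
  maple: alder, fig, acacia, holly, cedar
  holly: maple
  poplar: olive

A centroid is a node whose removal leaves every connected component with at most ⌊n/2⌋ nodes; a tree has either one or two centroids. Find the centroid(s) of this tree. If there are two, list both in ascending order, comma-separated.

If maple is removed the pieces have sizes 7, 3, 1, 1, 1, all ≤ ⌊14/2⌋ = 7.
Its neighbour alder also leaves a largest component of size 7, so both are centroids.

alder, maple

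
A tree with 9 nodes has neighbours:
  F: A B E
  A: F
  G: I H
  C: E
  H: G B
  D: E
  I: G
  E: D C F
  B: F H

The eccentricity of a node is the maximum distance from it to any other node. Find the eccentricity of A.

5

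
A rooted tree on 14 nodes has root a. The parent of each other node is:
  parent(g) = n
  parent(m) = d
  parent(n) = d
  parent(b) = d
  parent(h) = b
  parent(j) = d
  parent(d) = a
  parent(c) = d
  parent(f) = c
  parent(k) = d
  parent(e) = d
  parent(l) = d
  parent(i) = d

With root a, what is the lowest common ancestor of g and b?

Ancestors of g (toward the root): g, n, d, a.
Ancestors of b: b, d, a.
The deepest node appearing in both lists is d.

d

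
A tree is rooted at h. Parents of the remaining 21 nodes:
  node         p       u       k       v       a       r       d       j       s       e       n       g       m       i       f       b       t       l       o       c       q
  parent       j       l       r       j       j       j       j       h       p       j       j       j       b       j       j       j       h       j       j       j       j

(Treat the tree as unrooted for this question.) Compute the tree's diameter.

4

Starting from m, a farthest node is s at distance 4.
One longest path: m–b–j–p–s.
So the diameter is 4.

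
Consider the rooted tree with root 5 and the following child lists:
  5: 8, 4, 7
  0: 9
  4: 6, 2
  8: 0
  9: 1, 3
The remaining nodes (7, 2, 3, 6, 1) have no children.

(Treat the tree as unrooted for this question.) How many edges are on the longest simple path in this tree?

6

BFS from 2 reaches 1 last, at distance 6; BFS from 1 confirms no node is farther.
Path: 2 – 4 – 5 – 8 – 0 – 9 – 1.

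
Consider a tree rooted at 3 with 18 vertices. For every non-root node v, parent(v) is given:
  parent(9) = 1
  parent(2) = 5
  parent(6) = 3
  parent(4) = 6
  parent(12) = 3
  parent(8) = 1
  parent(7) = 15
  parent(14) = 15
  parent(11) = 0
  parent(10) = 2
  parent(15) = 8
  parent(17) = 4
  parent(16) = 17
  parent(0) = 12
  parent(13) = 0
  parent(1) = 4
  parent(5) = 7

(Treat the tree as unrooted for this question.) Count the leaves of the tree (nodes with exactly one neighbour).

The leaves are 9, 10, 11, 13, 14, 16.
That is 6 leaves.

6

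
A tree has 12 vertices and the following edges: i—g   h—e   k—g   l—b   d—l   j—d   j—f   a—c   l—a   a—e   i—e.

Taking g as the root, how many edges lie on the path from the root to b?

5

g – i – e – a – l – b — 5 edges.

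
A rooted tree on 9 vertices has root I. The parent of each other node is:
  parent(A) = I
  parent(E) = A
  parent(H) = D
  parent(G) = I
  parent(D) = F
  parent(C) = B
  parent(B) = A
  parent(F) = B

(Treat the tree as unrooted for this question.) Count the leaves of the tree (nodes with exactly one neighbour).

4

Exactly 4 nodes have a single neighbour: C, E, G, H.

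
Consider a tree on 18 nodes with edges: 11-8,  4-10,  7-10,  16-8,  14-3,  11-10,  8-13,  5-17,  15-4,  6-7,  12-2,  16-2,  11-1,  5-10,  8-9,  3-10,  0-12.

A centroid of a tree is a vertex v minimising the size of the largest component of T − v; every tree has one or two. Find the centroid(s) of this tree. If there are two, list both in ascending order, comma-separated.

10, 11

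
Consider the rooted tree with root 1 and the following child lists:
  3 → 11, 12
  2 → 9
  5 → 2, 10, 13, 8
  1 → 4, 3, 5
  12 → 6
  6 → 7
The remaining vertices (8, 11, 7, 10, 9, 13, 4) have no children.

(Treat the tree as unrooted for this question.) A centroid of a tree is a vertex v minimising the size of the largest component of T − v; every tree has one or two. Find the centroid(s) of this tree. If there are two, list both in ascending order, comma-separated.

Delete 1: the remaining components have sizes 6, 5, 1. Max 6 ≤ 6, so 1 is a centroid.
Every other node leaves some component of size > 6, so the centroid is unique.

1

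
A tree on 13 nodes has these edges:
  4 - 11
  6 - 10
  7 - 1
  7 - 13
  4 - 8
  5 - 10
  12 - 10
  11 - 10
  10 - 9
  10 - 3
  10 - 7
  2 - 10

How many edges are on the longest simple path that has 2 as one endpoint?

A farthest node from 2 is 8.
The path 2 – 10 – 11 – 4 – 8 has 4 edges.

4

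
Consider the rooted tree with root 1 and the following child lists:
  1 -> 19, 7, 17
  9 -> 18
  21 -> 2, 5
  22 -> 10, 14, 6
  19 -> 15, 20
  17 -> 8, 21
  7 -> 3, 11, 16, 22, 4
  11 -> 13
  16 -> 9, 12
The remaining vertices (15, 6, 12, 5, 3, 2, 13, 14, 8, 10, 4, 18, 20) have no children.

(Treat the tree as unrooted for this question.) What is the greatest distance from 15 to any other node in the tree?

A farthest node from 15 is 18.
The path 15 – 19 – 1 – 7 – 16 – 9 – 18 has 6 edges.

6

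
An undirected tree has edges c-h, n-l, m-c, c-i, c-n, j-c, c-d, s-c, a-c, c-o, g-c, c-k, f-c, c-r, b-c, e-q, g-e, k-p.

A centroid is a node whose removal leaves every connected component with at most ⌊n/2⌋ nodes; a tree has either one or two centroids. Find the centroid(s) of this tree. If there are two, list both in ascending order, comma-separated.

c

Removing c splits the tree into components of sizes 3, 2, 2, 1, 1, 1, 1, 1, 1, 1, 1, 1, 1, 1; the largest is 3 ≤ ⌊19/2⌋ = 9.
Every other node leaves some component of size > 9, so the centroid is unique.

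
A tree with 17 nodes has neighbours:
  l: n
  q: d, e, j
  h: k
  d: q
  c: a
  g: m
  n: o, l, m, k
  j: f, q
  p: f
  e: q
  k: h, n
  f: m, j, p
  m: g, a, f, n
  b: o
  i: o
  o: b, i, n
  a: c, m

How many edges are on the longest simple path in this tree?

7

BFS from h reaches d last, at distance 7; BFS from d confirms no node is farther.
Path: h-k-n-m-f-j-q-d.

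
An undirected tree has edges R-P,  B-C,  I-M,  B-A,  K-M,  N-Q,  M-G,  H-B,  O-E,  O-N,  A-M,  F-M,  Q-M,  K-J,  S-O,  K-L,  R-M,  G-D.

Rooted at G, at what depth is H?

G – M – A – B – H — 4 edges.

4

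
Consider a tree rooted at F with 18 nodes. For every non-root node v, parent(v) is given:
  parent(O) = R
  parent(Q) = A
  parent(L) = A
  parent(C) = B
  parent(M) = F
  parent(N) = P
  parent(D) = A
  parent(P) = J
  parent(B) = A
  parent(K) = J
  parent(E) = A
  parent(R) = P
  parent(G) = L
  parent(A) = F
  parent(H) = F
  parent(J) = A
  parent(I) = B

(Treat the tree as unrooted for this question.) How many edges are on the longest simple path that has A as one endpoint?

A farthest node from A is O.
The path A – J – P – R – O has 4 edges.

4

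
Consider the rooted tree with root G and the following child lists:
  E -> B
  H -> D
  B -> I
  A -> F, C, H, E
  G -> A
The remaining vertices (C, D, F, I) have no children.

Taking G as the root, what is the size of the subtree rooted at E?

E's subtree: {E, B, I}, size 3.

3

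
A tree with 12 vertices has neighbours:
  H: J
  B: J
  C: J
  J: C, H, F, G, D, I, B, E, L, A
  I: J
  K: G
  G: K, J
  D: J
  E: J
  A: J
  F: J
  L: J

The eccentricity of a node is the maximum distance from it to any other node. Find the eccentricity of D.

3

Distances from D peak at 3, attained at K.
D–J–G–K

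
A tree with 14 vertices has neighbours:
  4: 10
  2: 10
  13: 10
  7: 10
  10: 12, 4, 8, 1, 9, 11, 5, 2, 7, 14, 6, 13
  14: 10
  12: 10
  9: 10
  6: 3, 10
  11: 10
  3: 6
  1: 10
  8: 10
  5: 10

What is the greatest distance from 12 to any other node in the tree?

3

A farthest node from 12 is 3.
The path 12-10-6-3 has 3 edges.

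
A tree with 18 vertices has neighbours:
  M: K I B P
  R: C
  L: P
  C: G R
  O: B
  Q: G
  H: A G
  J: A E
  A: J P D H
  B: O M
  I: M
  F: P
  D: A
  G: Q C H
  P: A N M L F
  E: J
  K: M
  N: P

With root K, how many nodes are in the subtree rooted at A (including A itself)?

Descendants of A (including itself): A, H, D, J, G, E, C, Q, R. That's 9.

9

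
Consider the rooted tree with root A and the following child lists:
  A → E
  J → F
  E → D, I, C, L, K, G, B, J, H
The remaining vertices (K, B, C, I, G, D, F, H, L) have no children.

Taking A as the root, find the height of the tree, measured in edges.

3

A deepest node is F, reached by A – E – J – F.
That path has 3 edges, so the height is 3.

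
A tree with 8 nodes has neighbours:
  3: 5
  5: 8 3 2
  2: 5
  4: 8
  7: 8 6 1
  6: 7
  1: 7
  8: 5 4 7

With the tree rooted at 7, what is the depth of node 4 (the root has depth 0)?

2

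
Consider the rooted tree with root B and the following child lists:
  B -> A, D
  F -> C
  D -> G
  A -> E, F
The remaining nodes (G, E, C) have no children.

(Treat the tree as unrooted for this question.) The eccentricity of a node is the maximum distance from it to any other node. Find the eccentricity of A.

Distances from A peak at 3, attained at G.
A – B – D – G

3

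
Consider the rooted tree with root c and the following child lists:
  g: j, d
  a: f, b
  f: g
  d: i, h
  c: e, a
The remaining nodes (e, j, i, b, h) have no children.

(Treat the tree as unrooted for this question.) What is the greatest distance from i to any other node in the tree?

6

A farthest node from i is e.
The path i-d-g-f-a-c-e has 6 edges.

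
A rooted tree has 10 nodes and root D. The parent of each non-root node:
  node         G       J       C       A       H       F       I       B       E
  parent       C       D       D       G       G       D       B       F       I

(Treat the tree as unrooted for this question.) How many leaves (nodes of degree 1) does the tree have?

Degree-1 nodes: A, E, H, J — 4 of them.

4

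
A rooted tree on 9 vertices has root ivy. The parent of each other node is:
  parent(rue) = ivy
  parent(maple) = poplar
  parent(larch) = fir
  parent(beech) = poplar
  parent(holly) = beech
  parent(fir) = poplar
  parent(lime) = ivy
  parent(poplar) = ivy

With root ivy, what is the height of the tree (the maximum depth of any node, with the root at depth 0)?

3

The longest root-to-leaf path is ivy → poplar → beech → holly (3 edges).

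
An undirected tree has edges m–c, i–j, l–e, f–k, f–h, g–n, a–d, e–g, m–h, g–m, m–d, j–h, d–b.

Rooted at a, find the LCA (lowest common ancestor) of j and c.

m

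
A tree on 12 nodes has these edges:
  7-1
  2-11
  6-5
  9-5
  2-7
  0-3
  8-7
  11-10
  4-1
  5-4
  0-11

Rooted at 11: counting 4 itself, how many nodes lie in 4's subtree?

4

4's subtree: {4, 5, 9, 6}, size 4.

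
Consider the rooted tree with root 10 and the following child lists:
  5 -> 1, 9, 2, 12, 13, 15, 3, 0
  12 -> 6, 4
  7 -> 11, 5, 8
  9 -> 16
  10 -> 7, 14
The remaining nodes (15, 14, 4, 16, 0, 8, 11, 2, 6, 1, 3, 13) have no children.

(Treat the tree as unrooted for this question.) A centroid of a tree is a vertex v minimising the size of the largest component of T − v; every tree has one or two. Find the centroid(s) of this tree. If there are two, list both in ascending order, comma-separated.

5

Delete 5: the remaining components have sizes 5, 3, 2, 1, 1, 1, 1, 1, 1. Max 5 ≤ 8, so 5 is a centroid.
Every other node leaves some component of size > 8, so the centroid is unique.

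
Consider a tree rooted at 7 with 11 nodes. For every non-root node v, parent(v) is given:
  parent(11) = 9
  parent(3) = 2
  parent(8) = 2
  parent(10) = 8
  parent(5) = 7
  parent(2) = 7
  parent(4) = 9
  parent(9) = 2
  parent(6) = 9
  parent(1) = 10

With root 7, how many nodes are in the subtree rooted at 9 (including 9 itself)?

4

Descendants of 9 (including itself): 9, 6, 11, 4. That's 4.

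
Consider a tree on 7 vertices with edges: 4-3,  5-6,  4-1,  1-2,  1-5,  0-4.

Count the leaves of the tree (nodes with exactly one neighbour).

4

Degree-1 nodes: 0, 2, 3, 6 — 4 of them.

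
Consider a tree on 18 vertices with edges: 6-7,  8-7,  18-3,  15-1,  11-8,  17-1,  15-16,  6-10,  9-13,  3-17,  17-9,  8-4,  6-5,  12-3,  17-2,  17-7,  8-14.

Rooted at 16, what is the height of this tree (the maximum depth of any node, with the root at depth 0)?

A deepest node is 10, reached by 16 – 15 – 1 – 17 – 7 – 6 – 10.
That path has 6 edges, so the height is 6.

6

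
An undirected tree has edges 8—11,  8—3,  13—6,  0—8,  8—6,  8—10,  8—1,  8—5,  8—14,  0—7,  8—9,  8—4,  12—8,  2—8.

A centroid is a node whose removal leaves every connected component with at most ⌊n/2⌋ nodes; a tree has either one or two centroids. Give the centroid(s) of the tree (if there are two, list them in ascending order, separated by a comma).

Delete 8: the remaining components have sizes 2, 2, 1, 1, 1, 1, 1, 1, 1, 1, 1, 1. Max 2 ≤ 7, so 8 is a centroid.
No neighbour of 8 does as well, so 8 is the unique centroid.

8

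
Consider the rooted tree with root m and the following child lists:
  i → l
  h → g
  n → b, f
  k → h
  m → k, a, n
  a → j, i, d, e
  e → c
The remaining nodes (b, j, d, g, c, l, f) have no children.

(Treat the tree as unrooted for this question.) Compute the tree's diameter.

BFS from g reaches l last, at distance 6; BFS from l confirms no node is farther.
Path: g – h – k – m – a – i – l.

6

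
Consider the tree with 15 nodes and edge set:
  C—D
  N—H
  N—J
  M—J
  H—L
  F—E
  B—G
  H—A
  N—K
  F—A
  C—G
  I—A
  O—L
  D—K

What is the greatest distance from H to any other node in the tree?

Distances from H peak at 6, attained at B.
H–N–K–D–C–G–B

6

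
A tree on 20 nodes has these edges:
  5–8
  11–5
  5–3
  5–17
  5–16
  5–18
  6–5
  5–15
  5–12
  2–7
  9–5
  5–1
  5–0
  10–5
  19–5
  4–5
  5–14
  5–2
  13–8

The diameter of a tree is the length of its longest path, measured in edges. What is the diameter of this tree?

A longest path is 7–2–5–8–13, with 4 edges.

4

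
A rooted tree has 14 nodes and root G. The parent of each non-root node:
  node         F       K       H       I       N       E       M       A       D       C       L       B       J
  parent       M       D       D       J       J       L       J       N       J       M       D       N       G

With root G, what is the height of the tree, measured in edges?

4

E sits deepest: G-J-D-L-E — 4 edges from the root.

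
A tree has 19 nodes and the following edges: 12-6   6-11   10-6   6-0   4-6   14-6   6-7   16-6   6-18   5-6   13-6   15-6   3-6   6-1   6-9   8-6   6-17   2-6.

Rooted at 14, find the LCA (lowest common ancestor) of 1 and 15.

1's ancestor chain is 1, 6, 14 and 15's is 15, 6, 14; they first meet at 6.

6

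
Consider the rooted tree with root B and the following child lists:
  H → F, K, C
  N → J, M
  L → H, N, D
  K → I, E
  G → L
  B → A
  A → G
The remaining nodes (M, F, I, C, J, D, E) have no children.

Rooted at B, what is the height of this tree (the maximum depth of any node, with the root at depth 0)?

6

E sits deepest: B–A–G–L–H–K–E — 6 edges from the root.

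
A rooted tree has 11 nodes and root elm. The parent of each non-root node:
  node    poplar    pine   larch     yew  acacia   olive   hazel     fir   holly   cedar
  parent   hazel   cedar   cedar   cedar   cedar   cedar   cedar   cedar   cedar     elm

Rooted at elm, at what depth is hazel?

Path from elm to hazel: elm – cedar – hazel, which has 2 edges.

2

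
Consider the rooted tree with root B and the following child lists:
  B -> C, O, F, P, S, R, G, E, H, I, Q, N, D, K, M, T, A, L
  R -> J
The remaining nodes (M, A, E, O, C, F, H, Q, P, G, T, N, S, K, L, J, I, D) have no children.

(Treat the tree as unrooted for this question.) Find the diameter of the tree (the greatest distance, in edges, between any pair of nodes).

3

BFS from J reaches M last, at distance 3; BFS from M confirms no node is farther.
Path: J – R – B – M.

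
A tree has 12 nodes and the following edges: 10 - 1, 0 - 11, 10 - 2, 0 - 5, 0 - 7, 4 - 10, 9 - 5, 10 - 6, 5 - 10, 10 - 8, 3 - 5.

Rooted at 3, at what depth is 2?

3

Path from 3 to 2: 3 – 5 – 10 – 2, which has 3 edges.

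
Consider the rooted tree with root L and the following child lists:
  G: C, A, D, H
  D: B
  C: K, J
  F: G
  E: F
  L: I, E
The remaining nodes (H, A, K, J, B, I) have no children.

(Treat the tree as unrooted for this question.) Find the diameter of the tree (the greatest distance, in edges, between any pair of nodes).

6

BFS from I reaches B last, at distance 6; BFS from B confirms no node is farther.
Path: I – L – E – F – G – D – B.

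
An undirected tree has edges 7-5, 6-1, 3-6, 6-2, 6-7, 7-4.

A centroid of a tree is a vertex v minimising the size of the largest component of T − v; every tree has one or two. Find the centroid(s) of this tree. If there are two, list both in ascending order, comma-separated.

6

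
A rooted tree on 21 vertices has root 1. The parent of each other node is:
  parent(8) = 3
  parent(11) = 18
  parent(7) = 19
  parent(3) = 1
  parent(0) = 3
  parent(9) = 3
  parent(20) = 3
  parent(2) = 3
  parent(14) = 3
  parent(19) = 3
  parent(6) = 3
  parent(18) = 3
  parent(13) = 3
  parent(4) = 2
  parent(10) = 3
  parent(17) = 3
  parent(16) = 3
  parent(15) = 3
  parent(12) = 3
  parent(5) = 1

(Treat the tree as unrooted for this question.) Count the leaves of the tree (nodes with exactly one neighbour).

16

Degree-1 nodes: 0, 4, 5, 6, 7, 8, 9, 10, 11, 12, 13, 14, 15, 16, 17, 20 — 16 of them.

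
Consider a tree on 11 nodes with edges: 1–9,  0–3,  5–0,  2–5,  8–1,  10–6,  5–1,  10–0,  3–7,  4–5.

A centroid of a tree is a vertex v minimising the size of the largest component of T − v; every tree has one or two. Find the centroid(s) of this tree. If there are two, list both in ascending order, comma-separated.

5

Removing 5 splits the tree into components of sizes 5, 3, 1, 1; the largest is 5 ≤ ⌊11/2⌋ = 5.
Every other node leaves some component of size > 5, so the centroid is unique.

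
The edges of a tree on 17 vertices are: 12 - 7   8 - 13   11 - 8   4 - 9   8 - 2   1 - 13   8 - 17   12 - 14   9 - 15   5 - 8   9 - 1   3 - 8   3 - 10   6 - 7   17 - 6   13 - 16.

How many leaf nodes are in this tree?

8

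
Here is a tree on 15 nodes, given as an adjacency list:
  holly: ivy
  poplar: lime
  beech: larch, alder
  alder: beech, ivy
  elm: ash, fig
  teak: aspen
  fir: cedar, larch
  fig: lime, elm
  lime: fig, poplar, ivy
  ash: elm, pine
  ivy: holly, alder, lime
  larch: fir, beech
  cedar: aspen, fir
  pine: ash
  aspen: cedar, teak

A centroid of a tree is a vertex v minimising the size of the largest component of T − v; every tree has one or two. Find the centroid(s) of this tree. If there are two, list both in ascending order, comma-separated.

ivy

Removing ivy splits the tree into components of sizes 7, 6, 1; the largest is 7 ≤ ⌊15/2⌋ = 7.
Every other node leaves some component of size > 7, so the centroid is unique.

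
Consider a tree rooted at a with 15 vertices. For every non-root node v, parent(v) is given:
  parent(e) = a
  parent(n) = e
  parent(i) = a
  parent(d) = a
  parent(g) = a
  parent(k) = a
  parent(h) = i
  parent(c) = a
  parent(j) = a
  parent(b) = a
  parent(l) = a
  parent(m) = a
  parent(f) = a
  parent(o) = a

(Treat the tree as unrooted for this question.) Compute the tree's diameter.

4

A longest path is h - i - a - e - n, with 4 edges.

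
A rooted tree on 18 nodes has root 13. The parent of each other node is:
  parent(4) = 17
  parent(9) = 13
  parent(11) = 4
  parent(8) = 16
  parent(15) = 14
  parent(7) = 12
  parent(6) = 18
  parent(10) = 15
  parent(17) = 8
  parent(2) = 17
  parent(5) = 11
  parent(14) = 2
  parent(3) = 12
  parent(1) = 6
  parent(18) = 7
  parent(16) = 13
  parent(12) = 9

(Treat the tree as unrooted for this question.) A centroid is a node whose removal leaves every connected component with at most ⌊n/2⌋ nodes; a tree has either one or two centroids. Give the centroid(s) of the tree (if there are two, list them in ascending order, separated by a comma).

8, 16

Delete 8: the remaining components have sizes 9, 8. Max 9 ≤ 9, so 8 is a centroid.
16 is adjacent to 8 and is also a centroid (the largest component after removing it is likewise 9).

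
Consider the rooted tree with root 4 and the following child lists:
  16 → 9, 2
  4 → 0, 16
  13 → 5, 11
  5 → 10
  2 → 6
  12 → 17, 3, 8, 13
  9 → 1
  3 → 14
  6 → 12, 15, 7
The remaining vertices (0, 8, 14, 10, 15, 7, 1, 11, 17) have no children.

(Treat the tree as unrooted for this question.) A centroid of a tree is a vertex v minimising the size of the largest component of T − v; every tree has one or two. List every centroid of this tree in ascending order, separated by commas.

6, 12

Delete 6: the remaining components have sizes 9, 6, 1, 1. Max 9 ≤ 9, so 6 is a centroid.
Its neighbour 12 also leaves a largest component of size 9, so both are centroids.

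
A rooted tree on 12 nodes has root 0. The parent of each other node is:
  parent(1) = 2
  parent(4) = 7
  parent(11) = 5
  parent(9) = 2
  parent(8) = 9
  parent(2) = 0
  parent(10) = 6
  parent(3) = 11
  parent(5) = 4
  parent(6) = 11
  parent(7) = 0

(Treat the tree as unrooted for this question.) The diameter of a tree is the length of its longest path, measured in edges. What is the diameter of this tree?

9

A longest path is 10–6–11–5–4–7–0–2–9–8, with 9 edges.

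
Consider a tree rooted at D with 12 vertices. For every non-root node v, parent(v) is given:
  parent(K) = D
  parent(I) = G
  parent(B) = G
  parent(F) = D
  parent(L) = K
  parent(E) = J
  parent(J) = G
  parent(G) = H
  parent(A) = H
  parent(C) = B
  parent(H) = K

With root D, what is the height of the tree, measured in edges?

5

A deepest node is C, reached by D – K – H – G – B – C.
That path has 5 edges, so the height is 5.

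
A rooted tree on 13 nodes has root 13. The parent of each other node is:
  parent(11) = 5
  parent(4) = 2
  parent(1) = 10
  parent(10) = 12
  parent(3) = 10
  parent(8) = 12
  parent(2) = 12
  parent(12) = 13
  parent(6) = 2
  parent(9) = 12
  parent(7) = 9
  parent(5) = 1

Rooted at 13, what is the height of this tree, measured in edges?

5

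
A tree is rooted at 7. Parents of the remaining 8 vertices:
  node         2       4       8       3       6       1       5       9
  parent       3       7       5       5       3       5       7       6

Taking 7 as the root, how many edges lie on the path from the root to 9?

4

7–5–3–6–9 — 4 edges.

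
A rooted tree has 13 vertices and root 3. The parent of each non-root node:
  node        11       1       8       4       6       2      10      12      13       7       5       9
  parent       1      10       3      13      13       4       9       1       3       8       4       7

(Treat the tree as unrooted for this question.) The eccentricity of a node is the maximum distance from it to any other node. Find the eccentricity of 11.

9

Distances from 11 peak at 9, attained at 5 (2 also at distance 9).
11-1-10-9-7-8-3-13-4-5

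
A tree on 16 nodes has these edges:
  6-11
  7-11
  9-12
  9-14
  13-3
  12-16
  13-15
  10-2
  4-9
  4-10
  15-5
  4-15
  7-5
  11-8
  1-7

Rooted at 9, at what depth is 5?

Path from 9 to 5: 9–4–15–5, which has 3 edges.

3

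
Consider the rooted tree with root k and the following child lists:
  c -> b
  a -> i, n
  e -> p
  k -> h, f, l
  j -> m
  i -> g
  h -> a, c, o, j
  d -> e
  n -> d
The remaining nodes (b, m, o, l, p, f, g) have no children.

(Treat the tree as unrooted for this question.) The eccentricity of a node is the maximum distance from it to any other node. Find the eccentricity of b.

The node farthest from b is p, via b-c-h-a-n-d-e-p — 7 edges.

7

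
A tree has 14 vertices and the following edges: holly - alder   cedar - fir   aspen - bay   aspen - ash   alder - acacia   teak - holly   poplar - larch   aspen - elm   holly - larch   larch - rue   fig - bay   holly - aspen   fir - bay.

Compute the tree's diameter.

Starting from cedar, a farthest node is acacia at distance 6.
One longest path: cedar – fir – bay – aspen – holly – alder – acacia.
So the diameter is 6.

6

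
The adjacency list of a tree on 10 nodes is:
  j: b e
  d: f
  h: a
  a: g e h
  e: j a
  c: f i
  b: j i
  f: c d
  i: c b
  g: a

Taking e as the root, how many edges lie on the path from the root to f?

5

e – j – b – i – c – f — 5 edges.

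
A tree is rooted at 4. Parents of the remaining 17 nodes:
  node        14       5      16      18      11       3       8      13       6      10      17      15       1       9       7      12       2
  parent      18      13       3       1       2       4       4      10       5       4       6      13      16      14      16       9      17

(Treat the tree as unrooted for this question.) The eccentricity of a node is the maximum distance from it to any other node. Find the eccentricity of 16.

9

The node farthest from 16 is 11, via 16 – 3 – 4 – 10 – 13 – 5 – 6 – 17 – 2 – 11 — 9 edges.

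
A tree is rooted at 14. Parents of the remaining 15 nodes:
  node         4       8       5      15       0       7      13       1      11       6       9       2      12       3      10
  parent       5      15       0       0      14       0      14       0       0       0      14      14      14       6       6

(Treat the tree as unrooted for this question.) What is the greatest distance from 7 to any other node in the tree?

Distances from 7 peak at 3, attained at 2 (13, 8, 10, 12, 4, 3, 9 also at distance 3).
7–0–14–2

3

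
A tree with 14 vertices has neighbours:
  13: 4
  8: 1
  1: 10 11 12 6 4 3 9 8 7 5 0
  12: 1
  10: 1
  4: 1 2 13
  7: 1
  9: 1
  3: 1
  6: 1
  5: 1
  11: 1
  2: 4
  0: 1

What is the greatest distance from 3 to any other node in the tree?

3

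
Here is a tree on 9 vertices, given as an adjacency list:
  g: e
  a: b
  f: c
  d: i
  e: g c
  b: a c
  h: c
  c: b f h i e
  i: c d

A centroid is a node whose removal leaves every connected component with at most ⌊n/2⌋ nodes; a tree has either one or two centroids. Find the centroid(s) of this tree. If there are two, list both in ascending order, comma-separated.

Delete c: the remaining components have sizes 2, 2, 2, 1, 1. Max 2 ≤ 4, so c is a centroid.
Every other node leaves some component of size > 4, so the centroid is unique.

c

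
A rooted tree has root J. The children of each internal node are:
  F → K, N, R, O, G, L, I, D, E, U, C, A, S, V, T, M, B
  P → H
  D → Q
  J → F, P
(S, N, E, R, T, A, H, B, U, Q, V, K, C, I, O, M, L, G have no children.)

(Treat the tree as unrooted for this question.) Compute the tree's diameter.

A longest path is H - P - J - F - D - Q, with 5 edges.

5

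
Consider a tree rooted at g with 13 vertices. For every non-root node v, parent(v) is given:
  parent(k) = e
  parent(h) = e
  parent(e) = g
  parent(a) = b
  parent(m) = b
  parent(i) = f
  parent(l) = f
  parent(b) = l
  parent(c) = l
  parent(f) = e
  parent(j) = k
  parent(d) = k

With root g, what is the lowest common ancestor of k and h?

Path k→root: k e g; path h→root: h e g.
First common node: e.

e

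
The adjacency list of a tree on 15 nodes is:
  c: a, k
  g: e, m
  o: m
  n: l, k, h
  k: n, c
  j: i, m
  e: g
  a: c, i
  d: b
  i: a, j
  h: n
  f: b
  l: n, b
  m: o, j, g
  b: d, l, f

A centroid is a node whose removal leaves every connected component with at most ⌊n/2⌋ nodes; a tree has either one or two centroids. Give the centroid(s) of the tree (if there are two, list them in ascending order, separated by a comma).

c

Removing c splits the tree into components of sizes 7, 7; the largest is 7 ≤ ⌊15/2⌋ = 7.
No neighbour of c does as well, so c is the unique centroid.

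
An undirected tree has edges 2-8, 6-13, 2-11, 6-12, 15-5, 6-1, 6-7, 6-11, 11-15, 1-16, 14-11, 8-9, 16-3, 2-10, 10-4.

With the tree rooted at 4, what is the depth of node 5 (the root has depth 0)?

5

Climbing from 5 to the root: 5 – 15 – 11 – 2 – 10 – 4. That's 5 steps.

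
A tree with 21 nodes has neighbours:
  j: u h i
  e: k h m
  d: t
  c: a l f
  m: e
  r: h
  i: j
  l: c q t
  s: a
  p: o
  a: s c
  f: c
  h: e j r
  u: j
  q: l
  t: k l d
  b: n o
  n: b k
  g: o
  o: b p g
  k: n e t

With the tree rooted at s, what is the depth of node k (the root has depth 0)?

5

Path from s to k: s – a – c – l – t – k, which has 5 edges.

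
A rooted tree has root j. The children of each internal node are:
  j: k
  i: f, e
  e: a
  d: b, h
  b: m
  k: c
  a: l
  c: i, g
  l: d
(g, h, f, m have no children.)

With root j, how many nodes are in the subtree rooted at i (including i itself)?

i's subtree: {i, e, f, a, l, d, h, b, m}, size 9.

9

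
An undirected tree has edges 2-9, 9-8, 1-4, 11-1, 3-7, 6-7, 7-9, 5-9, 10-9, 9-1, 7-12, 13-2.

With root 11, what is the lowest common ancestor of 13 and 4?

1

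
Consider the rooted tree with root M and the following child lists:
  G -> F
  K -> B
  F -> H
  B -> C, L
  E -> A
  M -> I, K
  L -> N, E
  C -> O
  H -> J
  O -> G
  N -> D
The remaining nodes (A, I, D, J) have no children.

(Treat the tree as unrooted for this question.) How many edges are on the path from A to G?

6

The path is A - E - L - B - C - O - G, which has 6 edges.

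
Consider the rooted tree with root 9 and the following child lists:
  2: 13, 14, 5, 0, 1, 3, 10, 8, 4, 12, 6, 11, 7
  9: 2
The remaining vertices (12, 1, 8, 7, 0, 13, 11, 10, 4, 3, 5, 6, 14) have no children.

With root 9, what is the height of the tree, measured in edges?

A deepest node is 0, reached by 9-2-0.
That path has 2 edges, so the height is 2.

2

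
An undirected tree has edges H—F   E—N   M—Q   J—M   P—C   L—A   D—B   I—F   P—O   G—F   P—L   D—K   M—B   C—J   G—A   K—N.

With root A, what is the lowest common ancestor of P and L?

Ancestors of P (toward the root): P, L, A.
Ancestors of L: L, A.
The deepest node appearing in both lists is L.

L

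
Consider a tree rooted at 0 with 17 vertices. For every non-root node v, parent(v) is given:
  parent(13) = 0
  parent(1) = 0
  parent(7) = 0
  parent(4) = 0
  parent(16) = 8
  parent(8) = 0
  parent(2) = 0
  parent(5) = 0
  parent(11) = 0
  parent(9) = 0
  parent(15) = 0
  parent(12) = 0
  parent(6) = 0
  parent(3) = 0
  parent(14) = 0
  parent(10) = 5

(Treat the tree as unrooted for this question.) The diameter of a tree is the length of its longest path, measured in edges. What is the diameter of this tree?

A longest path is 10 – 5 – 0 – 8 – 16, with 4 edges.

4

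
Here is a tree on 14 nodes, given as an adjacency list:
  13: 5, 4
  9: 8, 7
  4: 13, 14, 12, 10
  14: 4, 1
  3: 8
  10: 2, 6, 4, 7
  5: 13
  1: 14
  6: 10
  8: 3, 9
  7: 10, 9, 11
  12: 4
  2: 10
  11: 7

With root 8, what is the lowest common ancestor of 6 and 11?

7

6's ancestor chain is 6, 10, 7, 9, 8 and 11's is 11, 7, 9, 8; they first meet at 7.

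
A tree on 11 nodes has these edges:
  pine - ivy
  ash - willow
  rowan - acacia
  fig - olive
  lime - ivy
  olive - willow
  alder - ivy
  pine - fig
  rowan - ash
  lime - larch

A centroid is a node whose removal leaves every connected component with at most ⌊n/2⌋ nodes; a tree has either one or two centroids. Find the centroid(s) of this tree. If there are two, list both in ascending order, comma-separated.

fig

Removing fig splits the tree into components of sizes 5, 5; the largest is 5 ≤ ⌊11/2⌋ = 5.
No neighbour of fig does as well, so fig is the unique centroid.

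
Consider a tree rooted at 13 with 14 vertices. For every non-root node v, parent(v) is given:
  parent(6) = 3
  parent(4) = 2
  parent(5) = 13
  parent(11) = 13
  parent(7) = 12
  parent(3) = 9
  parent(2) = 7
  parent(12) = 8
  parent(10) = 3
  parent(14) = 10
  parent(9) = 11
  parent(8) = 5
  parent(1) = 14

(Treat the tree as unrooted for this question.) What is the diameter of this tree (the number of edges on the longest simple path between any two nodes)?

12

Starting from 1, a farthest node is 4 at distance 12.
One longest path: 1 - 14 - 10 - 3 - 9 - 11 - 13 - 5 - 8 - 12 - 7 - 2 - 4.
So the diameter is 12.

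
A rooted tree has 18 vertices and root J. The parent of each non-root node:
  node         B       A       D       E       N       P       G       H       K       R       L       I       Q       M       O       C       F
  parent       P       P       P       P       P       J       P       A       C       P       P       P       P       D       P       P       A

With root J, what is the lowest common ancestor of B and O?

P

B's ancestor chain is B, P, J and O's is O, P, J; they first meet at P.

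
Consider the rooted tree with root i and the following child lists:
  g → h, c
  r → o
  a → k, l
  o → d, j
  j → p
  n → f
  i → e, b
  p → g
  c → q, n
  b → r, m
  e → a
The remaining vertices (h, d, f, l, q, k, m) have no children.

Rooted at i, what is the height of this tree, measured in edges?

9

The longest root-to-leaf path is i → b → r → o → j → p → g → c → n → f (9 edges).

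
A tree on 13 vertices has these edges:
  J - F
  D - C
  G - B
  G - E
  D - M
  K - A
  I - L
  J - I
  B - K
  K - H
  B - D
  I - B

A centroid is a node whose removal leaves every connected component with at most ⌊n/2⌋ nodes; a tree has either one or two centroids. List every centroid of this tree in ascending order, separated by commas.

B

Delete B: the remaining components have sizes 4, 3, 3, 2. Max 4 ≤ 6, so B is a centroid.
No neighbour of B does as well, so B is the unique centroid.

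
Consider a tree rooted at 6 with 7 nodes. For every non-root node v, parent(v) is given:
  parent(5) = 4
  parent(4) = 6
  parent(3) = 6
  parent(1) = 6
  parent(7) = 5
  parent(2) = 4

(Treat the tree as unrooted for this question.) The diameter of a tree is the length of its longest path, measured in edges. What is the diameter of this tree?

4

Starting from 7, a farthest node is 3 at distance 4.
One longest path: 7–5–4–6–3.
So the diameter is 4.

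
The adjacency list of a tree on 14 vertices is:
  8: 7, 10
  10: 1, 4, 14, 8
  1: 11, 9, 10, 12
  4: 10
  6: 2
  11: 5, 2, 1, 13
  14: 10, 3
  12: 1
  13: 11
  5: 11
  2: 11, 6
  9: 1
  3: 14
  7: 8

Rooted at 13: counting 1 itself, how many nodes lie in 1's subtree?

9

Descendants of 1 (including itself): 1, 10, 12, 9, 14, 8, 4, 3, 7. That's 9.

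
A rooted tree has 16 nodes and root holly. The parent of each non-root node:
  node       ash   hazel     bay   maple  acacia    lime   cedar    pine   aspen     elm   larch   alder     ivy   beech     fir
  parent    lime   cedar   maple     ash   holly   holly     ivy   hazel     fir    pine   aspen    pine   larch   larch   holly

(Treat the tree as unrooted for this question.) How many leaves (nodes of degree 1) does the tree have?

Degree-1 nodes: acacia, alder, bay, beech, elm — 5 of them.

5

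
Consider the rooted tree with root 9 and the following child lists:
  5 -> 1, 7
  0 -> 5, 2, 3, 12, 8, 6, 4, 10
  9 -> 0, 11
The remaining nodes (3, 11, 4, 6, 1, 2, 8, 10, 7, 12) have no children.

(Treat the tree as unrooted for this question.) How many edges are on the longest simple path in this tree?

Starting from 1, a farthest node is 11 at distance 4.
One longest path: 1 – 5 – 0 – 9 – 11.
So the diameter is 4.

4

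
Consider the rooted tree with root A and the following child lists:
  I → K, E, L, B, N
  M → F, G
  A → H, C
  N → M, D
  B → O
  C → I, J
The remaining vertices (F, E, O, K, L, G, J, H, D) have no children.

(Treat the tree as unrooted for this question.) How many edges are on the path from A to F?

The path is A–C–I–N–M–F, which has 5 edges.

5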